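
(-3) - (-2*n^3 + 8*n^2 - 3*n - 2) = 2*n^3 - 8*n^2 + 3*n - 1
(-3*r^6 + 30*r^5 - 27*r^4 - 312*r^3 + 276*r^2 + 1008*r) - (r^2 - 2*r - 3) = -3*r^6 + 30*r^5 - 27*r^4 - 312*r^3 + 275*r^2 + 1010*r + 3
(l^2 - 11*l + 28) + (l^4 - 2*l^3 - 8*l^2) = l^4 - 2*l^3 - 7*l^2 - 11*l + 28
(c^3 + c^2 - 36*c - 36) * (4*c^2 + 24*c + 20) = 4*c^5 + 28*c^4 - 100*c^3 - 988*c^2 - 1584*c - 720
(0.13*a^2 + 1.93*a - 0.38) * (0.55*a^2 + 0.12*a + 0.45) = 0.0715*a^4 + 1.0771*a^3 + 0.0810999999999999*a^2 + 0.8229*a - 0.171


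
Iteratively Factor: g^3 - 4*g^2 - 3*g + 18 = (g - 3)*(g^2 - g - 6) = (g - 3)^2*(g + 2)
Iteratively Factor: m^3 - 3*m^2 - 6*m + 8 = (m + 2)*(m^2 - 5*m + 4) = (m - 4)*(m + 2)*(m - 1)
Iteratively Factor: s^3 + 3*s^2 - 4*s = (s + 4)*(s^2 - s) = (s - 1)*(s + 4)*(s)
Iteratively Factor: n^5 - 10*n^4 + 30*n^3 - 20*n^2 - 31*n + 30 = (n - 2)*(n^4 - 8*n^3 + 14*n^2 + 8*n - 15) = (n - 3)*(n - 2)*(n^3 - 5*n^2 - n + 5) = (n - 5)*(n - 3)*(n - 2)*(n^2 - 1) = (n - 5)*(n - 3)*(n - 2)*(n + 1)*(n - 1)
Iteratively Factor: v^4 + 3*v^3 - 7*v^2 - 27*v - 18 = (v + 1)*(v^3 + 2*v^2 - 9*v - 18) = (v - 3)*(v + 1)*(v^2 + 5*v + 6) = (v - 3)*(v + 1)*(v + 2)*(v + 3)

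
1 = 1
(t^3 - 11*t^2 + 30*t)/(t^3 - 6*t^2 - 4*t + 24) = t*(t - 5)/(t^2 - 4)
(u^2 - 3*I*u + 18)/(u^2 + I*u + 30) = (u^2 - 3*I*u + 18)/(u^2 + I*u + 30)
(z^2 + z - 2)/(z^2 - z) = (z + 2)/z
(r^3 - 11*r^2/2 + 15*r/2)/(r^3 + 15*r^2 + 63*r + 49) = r*(2*r^2 - 11*r + 15)/(2*(r^3 + 15*r^2 + 63*r + 49))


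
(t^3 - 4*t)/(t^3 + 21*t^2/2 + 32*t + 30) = 2*t*(t - 2)/(2*t^2 + 17*t + 30)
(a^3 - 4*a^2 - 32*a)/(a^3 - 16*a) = (a - 8)/(a - 4)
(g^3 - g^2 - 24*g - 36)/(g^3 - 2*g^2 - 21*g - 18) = (g + 2)/(g + 1)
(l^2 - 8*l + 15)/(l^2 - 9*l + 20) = (l - 3)/(l - 4)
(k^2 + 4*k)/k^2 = (k + 4)/k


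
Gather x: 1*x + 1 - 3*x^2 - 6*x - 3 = -3*x^2 - 5*x - 2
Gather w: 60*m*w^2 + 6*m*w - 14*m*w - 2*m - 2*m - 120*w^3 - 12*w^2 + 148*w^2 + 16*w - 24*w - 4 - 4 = -4*m - 120*w^3 + w^2*(60*m + 136) + w*(-8*m - 8) - 8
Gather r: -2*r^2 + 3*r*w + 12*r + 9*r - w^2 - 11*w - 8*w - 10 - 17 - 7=-2*r^2 + r*(3*w + 21) - w^2 - 19*w - 34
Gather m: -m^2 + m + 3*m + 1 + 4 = -m^2 + 4*m + 5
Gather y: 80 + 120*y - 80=120*y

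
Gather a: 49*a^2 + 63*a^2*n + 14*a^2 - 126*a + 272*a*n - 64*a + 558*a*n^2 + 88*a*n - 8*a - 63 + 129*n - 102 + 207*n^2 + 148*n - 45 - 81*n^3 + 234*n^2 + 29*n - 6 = a^2*(63*n + 63) + a*(558*n^2 + 360*n - 198) - 81*n^3 + 441*n^2 + 306*n - 216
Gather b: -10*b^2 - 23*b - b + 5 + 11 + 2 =-10*b^2 - 24*b + 18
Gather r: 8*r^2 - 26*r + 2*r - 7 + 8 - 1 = 8*r^2 - 24*r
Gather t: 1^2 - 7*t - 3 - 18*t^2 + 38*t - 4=-18*t^2 + 31*t - 6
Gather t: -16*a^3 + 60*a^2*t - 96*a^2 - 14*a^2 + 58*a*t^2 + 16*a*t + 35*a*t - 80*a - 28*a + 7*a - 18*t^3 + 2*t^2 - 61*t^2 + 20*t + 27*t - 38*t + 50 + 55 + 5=-16*a^3 - 110*a^2 - 101*a - 18*t^3 + t^2*(58*a - 59) + t*(60*a^2 + 51*a + 9) + 110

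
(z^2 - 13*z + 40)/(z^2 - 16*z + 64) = (z - 5)/(z - 8)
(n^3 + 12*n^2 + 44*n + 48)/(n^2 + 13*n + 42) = (n^2 + 6*n + 8)/(n + 7)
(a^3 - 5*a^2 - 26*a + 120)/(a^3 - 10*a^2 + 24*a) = (a + 5)/a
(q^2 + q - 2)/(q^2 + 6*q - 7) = (q + 2)/(q + 7)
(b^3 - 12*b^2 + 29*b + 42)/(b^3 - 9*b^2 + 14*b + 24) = (b - 7)/(b - 4)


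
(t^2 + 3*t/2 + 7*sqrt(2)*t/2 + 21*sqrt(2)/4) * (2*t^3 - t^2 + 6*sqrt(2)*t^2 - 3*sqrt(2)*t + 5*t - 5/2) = 2*t^5 + 2*t^4 + 13*sqrt(2)*t^4 + 13*sqrt(2)*t^3 + 91*t^3/2 + 31*sqrt(2)*t^2/4 + 47*t^2 - 141*t/4 + 35*sqrt(2)*t/2 - 105*sqrt(2)/8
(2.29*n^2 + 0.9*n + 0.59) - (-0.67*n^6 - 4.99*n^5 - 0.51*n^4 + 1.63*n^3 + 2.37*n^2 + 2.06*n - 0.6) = 0.67*n^6 + 4.99*n^5 + 0.51*n^4 - 1.63*n^3 - 0.0800000000000001*n^2 - 1.16*n + 1.19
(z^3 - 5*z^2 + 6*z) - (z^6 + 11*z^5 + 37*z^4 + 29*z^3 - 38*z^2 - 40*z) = -z^6 - 11*z^5 - 37*z^4 - 28*z^3 + 33*z^2 + 46*z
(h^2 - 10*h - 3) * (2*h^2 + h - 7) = 2*h^4 - 19*h^3 - 23*h^2 + 67*h + 21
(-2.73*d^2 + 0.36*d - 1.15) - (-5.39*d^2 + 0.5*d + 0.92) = 2.66*d^2 - 0.14*d - 2.07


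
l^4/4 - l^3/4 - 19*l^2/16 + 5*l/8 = l*(l/4 + 1/2)*(l - 5/2)*(l - 1/2)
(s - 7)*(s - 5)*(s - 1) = s^3 - 13*s^2 + 47*s - 35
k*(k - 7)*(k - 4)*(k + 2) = k^4 - 9*k^3 + 6*k^2 + 56*k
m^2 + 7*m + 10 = (m + 2)*(m + 5)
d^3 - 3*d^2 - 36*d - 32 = (d - 8)*(d + 1)*(d + 4)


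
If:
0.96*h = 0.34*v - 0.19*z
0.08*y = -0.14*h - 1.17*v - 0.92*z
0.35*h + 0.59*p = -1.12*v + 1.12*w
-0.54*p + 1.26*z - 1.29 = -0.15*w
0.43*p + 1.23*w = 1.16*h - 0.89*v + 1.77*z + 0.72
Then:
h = 0.592132514932543 - 0.405224333042518*z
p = 2.50162448429489*z - 2.19413760011925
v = 1.67190357157424 - 0.58533929329652*z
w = 0.605848143461609*z + 0.701104639570695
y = -2.23027025271399*z - 25.4878216354052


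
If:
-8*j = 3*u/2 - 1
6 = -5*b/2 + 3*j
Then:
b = -9*u/40 - 9/4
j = 1/8 - 3*u/16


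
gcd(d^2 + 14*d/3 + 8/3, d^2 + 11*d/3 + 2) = d + 2/3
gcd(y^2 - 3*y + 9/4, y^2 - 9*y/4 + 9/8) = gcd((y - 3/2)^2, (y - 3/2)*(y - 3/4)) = y - 3/2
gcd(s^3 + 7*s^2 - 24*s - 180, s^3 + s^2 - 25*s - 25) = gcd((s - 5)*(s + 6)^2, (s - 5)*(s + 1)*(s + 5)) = s - 5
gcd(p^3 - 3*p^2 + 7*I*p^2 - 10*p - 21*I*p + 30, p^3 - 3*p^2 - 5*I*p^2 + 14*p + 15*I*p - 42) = p^2 + p*(-3 + 2*I) - 6*I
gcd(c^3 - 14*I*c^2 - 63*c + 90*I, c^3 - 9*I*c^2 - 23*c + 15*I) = c^2 - 8*I*c - 15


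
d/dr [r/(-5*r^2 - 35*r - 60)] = (r^2 - 12)/(5*(r^4 + 14*r^3 + 73*r^2 + 168*r + 144))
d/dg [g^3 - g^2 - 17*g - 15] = 3*g^2 - 2*g - 17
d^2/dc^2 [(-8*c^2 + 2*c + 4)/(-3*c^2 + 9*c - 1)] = 4*(99*c^3 - 90*c^2 + 171*c - 161)/(27*c^6 - 243*c^5 + 756*c^4 - 891*c^3 + 252*c^2 - 27*c + 1)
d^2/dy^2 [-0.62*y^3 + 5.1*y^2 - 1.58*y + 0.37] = 10.2 - 3.72*y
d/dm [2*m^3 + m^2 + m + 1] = 6*m^2 + 2*m + 1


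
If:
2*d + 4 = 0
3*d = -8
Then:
No Solution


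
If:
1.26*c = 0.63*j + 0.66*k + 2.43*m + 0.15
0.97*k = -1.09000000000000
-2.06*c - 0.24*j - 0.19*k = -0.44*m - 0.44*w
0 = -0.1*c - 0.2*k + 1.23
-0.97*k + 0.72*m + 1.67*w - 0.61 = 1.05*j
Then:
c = 14.55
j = -988.88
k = -1.12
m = 264.16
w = -735.93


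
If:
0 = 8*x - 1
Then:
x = 1/8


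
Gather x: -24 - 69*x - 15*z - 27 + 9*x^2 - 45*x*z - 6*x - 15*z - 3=9*x^2 + x*(-45*z - 75) - 30*z - 54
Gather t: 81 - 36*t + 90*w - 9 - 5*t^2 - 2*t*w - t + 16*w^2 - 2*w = -5*t^2 + t*(-2*w - 37) + 16*w^2 + 88*w + 72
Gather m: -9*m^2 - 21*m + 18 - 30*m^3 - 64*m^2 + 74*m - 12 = -30*m^3 - 73*m^2 + 53*m + 6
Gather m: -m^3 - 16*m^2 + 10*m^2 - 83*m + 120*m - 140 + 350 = -m^3 - 6*m^2 + 37*m + 210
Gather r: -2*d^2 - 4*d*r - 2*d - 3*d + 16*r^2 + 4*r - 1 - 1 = -2*d^2 - 5*d + 16*r^2 + r*(4 - 4*d) - 2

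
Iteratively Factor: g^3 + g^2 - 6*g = (g + 3)*(g^2 - 2*g) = (g - 2)*(g + 3)*(g)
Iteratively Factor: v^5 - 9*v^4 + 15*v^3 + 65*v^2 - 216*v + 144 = (v + 3)*(v^4 - 12*v^3 + 51*v^2 - 88*v + 48) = (v - 3)*(v + 3)*(v^3 - 9*v^2 + 24*v - 16) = (v - 4)*(v - 3)*(v + 3)*(v^2 - 5*v + 4) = (v - 4)*(v - 3)*(v - 1)*(v + 3)*(v - 4)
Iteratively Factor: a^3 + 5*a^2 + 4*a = (a + 1)*(a^2 + 4*a) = (a + 1)*(a + 4)*(a)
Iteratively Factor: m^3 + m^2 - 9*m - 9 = (m + 1)*(m^2 - 9) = (m - 3)*(m + 1)*(m + 3)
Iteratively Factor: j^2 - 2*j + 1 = (j - 1)*(j - 1)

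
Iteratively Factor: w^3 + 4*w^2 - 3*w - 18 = (w - 2)*(w^2 + 6*w + 9) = (w - 2)*(w + 3)*(w + 3)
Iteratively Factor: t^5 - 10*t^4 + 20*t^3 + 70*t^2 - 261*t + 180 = (t - 3)*(t^4 - 7*t^3 - t^2 + 67*t - 60) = (t - 3)*(t - 1)*(t^3 - 6*t^2 - 7*t + 60) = (t - 4)*(t - 3)*(t - 1)*(t^2 - 2*t - 15) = (t - 4)*(t - 3)*(t - 1)*(t + 3)*(t - 5)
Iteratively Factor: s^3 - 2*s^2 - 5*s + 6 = (s - 3)*(s^2 + s - 2) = (s - 3)*(s - 1)*(s + 2)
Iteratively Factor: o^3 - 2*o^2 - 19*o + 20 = (o + 4)*(o^2 - 6*o + 5) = (o - 5)*(o + 4)*(o - 1)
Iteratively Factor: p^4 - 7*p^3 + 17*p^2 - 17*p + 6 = (p - 1)*(p^3 - 6*p^2 + 11*p - 6) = (p - 3)*(p - 1)*(p^2 - 3*p + 2) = (p - 3)*(p - 1)^2*(p - 2)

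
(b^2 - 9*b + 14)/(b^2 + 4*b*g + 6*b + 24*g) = (b^2 - 9*b + 14)/(b^2 + 4*b*g + 6*b + 24*g)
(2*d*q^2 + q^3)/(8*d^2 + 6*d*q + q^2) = q^2/(4*d + q)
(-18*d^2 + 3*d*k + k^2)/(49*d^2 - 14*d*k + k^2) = (-18*d^2 + 3*d*k + k^2)/(49*d^2 - 14*d*k + k^2)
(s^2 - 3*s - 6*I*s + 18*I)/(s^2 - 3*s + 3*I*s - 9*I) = (s - 6*I)/(s + 3*I)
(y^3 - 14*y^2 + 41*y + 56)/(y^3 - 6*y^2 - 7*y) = (y - 8)/y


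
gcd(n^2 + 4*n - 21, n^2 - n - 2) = 1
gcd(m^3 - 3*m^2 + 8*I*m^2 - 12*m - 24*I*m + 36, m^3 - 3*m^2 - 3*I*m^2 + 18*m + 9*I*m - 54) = m - 3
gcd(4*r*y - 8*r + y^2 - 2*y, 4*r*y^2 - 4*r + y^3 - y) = 4*r + y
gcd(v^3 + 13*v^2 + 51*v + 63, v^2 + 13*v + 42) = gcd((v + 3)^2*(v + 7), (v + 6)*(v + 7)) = v + 7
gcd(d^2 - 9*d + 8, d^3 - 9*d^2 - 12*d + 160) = d - 8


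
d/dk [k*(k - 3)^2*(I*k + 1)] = 4*I*k^3 + k^2*(3 - 18*I) + k*(-12 + 18*I) + 9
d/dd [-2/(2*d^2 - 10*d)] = (2*d - 5)/(d^2*(d - 5)^2)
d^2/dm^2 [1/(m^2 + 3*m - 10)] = 2*(-m^2 - 3*m + (2*m + 3)^2 + 10)/(m^2 + 3*m - 10)^3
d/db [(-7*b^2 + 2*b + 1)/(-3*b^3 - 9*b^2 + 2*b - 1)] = (-21*b^4 + 12*b^3 + 13*b^2 + 32*b - 4)/(9*b^6 + 54*b^5 + 69*b^4 - 30*b^3 + 22*b^2 - 4*b + 1)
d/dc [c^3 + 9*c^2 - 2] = 3*c*(c + 6)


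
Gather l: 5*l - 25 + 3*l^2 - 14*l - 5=3*l^2 - 9*l - 30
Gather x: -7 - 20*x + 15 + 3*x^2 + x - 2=3*x^2 - 19*x + 6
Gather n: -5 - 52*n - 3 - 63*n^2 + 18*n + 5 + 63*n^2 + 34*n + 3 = 0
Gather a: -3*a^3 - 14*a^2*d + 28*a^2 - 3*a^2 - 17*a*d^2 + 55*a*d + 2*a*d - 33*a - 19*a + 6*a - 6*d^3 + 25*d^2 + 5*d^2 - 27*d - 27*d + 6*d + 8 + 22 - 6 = -3*a^3 + a^2*(25 - 14*d) + a*(-17*d^2 + 57*d - 46) - 6*d^3 + 30*d^2 - 48*d + 24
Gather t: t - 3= t - 3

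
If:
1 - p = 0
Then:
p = 1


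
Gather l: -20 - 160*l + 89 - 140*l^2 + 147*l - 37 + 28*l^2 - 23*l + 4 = -112*l^2 - 36*l + 36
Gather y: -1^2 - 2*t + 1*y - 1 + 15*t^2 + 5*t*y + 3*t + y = 15*t^2 + t + y*(5*t + 2) - 2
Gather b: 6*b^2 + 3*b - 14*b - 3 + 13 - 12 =6*b^2 - 11*b - 2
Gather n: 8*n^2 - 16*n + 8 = 8*n^2 - 16*n + 8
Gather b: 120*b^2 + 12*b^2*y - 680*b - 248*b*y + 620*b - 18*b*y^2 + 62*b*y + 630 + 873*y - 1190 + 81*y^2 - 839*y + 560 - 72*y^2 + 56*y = b^2*(12*y + 120) + b*(-18*y^2 - 186*y - 60) + 9*y^2 + 90*y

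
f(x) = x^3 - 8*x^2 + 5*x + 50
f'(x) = 3*x^2 - 16*x + 5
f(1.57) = 42.00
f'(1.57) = -12.73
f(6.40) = 16.46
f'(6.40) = 25.48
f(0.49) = 50.65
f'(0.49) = -2.12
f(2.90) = 21.61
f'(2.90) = -16.17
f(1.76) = 39.47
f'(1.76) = -13.87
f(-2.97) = -61.62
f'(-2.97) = 78.98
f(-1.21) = 30.47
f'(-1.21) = 28.75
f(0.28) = 50.79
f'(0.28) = 0.76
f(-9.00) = -1372.00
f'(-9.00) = 392.00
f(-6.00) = -484.00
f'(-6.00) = 209.00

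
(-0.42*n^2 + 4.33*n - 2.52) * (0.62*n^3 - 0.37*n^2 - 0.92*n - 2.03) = -0.2604*n^5 + 2.84*n^4 - 2.7781*n^3 - 2.1986*n^2 - 6.4715*n + 5.1156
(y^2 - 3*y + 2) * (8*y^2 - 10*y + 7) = 8*y^4 - 34*y^3 + 53*y^2 - 41*y + 14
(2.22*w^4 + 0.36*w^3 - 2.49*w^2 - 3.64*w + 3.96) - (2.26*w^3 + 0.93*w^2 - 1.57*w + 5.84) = 2.22*w^4 - 1.9*w^3 - 3.42*w^2 - 2.07*w - 1.88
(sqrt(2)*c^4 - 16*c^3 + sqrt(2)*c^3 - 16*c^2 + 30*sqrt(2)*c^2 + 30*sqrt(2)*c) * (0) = 0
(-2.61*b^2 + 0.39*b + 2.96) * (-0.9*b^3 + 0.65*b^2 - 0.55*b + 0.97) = 2.349*b^5 - 2.0475*b^4 - 0.975*b^3 - 0.8222*b^2 - 1.2497*b + 2.8712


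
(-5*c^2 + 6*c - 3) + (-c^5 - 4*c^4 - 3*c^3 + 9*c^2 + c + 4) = -c^5 - 4*c^4 - 3*c^3 + 4*c^2 + 7*c + 1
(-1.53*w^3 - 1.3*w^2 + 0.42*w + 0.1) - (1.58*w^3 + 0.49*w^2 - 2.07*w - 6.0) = -3.11*w^3 - 1.79*w^2 + 2.49*w + 6.1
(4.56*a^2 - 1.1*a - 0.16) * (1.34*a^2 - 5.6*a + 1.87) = 6.1104*a^4 - 27.01*a^3 + 14.4728*a^2 - 1.161*a - 0.2992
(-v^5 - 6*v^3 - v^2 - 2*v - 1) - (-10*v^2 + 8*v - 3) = -v^5 - 6*v^3 + 9*v^2 - 10*v + 2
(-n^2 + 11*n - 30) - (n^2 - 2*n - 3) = -2*n^2 + 13*n - 27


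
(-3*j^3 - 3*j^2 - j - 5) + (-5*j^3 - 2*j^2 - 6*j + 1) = -8*j^3 - 5*j^2 - 7*j - 4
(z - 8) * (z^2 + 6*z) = z^3 - 2*z^2 - 48*z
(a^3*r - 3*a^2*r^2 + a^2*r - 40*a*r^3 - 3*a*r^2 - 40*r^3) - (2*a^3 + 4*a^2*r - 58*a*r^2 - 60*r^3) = a^3*r - 2*a^3 - 3*a^2*r^2 - 3*a^2*r - 40*a*r^3 + 55*a*r^2 + 20*r^3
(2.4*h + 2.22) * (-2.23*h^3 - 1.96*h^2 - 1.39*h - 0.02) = -5.352*h^4 - 9.6546*h^3 - 7.6872*h^2 - 3.1338*h - 0.0444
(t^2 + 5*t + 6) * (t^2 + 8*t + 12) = t^4 + 13*t^3 + 58*t^2 + 108*t + 72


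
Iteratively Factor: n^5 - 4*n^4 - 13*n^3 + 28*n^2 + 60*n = (n - 3)*(n^4 - n^3 - 16*n^2 - 20*n) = (n - 5)*(n - 3)*(n^3 + 4*n^2 + 4*n) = (n - 5)*(n - 3)*(n + 2)*(n^2 + 2*n) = (n - 5)*(n - 3)*(n + 2)^2*(n)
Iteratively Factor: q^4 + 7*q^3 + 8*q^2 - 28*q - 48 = (q - 2)*(q^3 + 9*q^2 + 26*q + 24) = (q - 2)*(q + 2)*(q^2 + 7*q + 12) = (q - 2)*(q + 2)*(q + 3)*(q + 4)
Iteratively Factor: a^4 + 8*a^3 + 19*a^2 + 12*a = (a + 1)*(a^3 + 7*a^2 + 12*a) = (a + 1)*(a + 3)*(a^2 + 4*a) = a*(a + 1)*(a + 3)*(a + 4)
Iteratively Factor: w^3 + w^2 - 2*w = (w - 1)*(w^2 + 2*w) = (w - 1)*(w + 2)*(w)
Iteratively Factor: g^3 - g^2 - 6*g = (g - 3)*(g^2 + 2*g) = g*(g - 3)*(g + 2)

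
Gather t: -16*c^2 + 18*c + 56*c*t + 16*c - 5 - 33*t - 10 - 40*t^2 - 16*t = -16*c^2 + 34*c - 40*t^2 + t*(56*c - 49) - 15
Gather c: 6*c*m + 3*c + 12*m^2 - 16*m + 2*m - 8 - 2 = c*(6*m + 3) + 12*m^2 - 14*m - 10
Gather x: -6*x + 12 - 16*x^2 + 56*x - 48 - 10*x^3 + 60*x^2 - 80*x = -10*x^3 + 44*x^2 - 30*x - 36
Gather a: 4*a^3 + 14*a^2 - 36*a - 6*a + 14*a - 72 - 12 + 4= 4*a^3 + 14*a^2 - 28*a - 80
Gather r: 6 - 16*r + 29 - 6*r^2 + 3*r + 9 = -6*r^2 - 13*r + 44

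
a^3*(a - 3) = a^4 - 3*a^3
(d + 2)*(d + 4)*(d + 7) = d^3 + 13*d^2 + 50*d + 56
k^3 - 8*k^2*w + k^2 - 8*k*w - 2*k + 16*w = (k - 1)*(k + 2)*(k - 8*w)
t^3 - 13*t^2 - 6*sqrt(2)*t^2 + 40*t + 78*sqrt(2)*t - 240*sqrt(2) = (t - 8)*(t - 5)*(t - 6*sqrt(2))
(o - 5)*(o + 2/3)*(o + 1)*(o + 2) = o^4 - 4*o^3/3 - 43*o^2/3 - 56*o/3 - 20/3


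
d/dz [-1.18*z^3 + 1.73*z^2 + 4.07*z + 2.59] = -3.54*z^2 + 3.46*z + 4.07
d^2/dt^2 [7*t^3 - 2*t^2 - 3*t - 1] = 42*t - 4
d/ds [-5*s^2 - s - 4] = -10*s - 1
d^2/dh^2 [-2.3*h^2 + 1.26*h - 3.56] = -4.60000000000000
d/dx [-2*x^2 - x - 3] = -4*x - 1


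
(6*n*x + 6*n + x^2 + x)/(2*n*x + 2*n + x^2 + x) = (6*n + x)/(2*n + x)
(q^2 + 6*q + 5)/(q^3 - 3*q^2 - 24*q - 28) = (q^2 + 6*q + 5)/(q^3 - 3*q^2 - 24*q - 28)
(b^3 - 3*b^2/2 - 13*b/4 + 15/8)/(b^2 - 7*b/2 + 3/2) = (b^2 - b - 15/4)/(b - 3)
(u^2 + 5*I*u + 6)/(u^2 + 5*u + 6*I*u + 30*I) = (u - I)/(u + 5)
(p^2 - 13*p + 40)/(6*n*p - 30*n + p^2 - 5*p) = (p - 8)/(6*n + p)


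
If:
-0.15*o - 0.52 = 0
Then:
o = -3.47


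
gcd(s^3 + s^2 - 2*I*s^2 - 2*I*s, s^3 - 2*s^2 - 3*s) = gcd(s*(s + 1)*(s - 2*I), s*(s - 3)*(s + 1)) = s^2 + s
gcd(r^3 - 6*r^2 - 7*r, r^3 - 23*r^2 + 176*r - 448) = r - 7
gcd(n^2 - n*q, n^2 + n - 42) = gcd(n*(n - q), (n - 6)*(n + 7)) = 1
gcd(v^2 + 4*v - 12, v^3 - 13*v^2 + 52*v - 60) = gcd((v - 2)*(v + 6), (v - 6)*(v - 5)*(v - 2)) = v - 2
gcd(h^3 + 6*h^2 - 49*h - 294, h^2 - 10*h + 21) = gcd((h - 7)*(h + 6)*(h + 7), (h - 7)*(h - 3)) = h - 7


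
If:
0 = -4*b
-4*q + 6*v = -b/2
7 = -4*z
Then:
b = 0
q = 3*v/2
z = -7/4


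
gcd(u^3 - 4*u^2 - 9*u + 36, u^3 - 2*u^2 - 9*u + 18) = u^2 - 9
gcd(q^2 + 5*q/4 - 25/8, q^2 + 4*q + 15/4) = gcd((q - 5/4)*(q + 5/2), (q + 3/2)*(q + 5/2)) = q + 5/2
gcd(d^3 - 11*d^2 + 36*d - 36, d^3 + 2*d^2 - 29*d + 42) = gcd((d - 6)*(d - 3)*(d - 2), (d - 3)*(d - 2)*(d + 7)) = d^2 - 5*d + 6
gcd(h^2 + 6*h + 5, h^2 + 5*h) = h + 5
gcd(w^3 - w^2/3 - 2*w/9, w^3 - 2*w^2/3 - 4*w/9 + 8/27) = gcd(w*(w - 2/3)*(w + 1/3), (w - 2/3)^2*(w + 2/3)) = w - 2/3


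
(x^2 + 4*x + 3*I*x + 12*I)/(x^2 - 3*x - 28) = (x + 3*I)/(x - 7)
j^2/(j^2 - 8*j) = j/(j - 8)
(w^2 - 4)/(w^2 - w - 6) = (w - 2)/(w - 3)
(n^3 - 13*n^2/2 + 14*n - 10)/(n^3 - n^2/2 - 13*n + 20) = (n - 2)/(n + 4)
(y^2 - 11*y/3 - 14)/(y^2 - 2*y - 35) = (-y^2 + 11*y/3 + 14)/(-y^2 + 2*y + 35)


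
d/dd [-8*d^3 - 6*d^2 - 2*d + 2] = -24*d^2 - 12*d - 2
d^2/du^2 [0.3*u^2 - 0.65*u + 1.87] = 0.600000000000000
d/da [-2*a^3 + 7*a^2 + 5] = 2*a*(7 - 3*a)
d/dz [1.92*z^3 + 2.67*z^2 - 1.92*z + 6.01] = 5.76*z^2 + 5.34*z - 1.92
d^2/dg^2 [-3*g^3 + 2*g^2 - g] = 4 - 18*g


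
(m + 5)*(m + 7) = m^2 + 12*m + 35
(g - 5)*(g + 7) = g^2 + 2*g - 35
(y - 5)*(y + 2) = y^2 - 3*y - 10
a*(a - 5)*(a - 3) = a^3 - 8*a^2 + 15*a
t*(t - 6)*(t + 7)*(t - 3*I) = t^4 + t^3 - 3*I*t^3 - 42*t^2 - 3*I*t^2 + 126*I*t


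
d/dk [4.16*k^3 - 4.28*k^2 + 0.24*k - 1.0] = 12.48*k^2 - 8.56*k + 0.24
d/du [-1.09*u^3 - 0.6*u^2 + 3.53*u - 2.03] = -3.27*u^2 - 1.2*u + 3.53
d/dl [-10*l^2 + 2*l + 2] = 2 - 20*l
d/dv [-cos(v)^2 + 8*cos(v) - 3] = 2*(cos(v) - 4)*sin(v)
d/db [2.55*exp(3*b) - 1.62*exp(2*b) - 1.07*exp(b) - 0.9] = (7.65*exp(2*b) - 3.24*exp(b) - 1.07)*exp(b)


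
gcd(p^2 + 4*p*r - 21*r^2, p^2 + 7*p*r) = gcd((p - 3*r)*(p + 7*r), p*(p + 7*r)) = p + 7*r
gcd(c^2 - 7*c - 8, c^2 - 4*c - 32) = c - 8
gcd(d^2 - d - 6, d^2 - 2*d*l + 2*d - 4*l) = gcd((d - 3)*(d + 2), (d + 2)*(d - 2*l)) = d + 2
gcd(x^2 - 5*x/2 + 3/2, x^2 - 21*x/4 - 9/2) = 1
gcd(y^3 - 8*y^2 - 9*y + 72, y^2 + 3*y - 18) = y - 3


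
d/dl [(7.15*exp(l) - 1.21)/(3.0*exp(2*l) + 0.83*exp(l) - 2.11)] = (-21.45*exp(2*l) + 7.26*exp(l) - 14.0822)*exp(l)/(9.0*exp(4*l) + 4.98*exp(3*l) - 11.9711*exp(2*l) - 3.5026*exp(l) + 4.4521)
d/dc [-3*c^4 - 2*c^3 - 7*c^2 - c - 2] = -12*c^3 - 6*c^2 - 14*c - 1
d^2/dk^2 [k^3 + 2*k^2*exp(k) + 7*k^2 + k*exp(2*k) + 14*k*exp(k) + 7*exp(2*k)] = 2*k^2*exp(k) + 4*k*exp(2*k) + 22*k*exp(k) + 6*k + 32*exp(2*k) + 32*exp(k) + 14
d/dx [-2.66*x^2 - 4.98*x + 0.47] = -5.32*x - 4.98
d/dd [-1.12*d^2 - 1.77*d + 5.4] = -2.24*d - 1.77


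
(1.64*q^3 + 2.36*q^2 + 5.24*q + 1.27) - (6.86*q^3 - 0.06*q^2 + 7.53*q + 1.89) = -5.22*q^3 + 2.42*q^2 - 2.29*q - 0.62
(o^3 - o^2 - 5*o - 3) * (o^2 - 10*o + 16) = o^5 - 11*o^4 + 21*o^3 + 31*o^2 - 50*o - 48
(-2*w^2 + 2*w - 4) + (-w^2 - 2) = -3*w^2 + 2*w - 6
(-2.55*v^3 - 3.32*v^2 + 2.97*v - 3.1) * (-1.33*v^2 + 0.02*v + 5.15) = 3.3915*v^5 + 4.3646*v^4 - 17.149*v^3 - 12.9156*v^2 + 15.2335*v - 15.965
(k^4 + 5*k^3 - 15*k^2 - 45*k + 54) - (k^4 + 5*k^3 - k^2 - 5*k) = -14*k^2 - 40*k + 54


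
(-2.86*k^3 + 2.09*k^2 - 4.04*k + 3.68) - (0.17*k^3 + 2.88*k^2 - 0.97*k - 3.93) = -3.03*k^3 - 0.79*k^2 - 3.07*k + 7.61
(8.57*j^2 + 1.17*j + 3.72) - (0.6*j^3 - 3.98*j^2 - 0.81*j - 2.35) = -0.6*j^3 + 12.55*j^2 + 1.98*j + 6.07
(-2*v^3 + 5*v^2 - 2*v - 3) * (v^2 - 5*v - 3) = -2*v^5 + 15*v^4 - 21*v^3 - 8*v^2 + 21*v + 9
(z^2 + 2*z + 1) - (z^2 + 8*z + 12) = -6*z - 11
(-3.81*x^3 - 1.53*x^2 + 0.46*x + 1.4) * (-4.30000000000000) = 16.383*x^3 + 6.579*x^2 - 1.978*x - 6.02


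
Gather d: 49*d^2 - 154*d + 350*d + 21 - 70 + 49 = 49*d^2 + 196*d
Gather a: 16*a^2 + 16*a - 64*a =16*a^2 - 48*a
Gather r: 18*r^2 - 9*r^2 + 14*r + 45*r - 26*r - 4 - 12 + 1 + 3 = 9*r^2 + 33*r - 12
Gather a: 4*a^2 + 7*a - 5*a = 4*a^2 + 2*a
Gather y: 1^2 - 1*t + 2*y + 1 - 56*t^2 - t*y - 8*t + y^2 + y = -56*t^2 - 9*t + y^2 + y*(3 - t) + 2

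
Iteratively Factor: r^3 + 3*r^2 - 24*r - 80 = (r + 4)*(r^2 - r - 20) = (r + 4)^2*(r - 5)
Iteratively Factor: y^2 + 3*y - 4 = (y - 1)*(y + 4)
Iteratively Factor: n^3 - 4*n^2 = (n)*(n^2 - 4*n) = n^2*(n - 4)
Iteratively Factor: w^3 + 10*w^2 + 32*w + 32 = (w + 2)*(w^2 + 8*w + 16) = (w + 2)*(w + 4)*(w + 4)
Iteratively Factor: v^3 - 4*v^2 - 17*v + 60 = (v - 3)*(v^2 - v - 20) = (v - 3)*(v + 4)*(v - 5)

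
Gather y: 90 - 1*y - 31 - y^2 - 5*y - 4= -y^2 - 6*y + 55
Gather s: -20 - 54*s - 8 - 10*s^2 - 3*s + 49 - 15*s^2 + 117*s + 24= -25*s^2 + 60*s + 45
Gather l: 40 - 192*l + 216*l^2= 216*l^2 - 192*l + 40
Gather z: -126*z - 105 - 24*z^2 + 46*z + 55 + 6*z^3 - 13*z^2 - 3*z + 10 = 6*z^3 - 37*z^2 - 83*z - 40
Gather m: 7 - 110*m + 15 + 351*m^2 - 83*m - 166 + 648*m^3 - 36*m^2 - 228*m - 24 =648*m^3 + 315*m^2 - 421*m - 168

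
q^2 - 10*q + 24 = (q - 6)*(q - 4)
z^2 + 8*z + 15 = (z + 3)*(z + 5)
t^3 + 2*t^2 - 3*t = t*(t - 1)*(t + 3)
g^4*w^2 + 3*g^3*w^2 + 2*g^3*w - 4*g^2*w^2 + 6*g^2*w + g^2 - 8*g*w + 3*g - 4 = (g - 1)*(g + 4)*(g*w + 1)^2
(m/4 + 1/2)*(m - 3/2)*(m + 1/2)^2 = m^4/4 + 3*m^3/8 - 9*m^2/16 - 23*m/32 - 3/16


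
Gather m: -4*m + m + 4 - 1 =3 - 3*m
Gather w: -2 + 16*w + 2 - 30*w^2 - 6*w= -30*w^2 + 10*w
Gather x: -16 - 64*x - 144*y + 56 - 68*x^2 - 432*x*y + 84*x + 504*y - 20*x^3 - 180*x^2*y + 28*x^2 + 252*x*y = -20*x^3 + x^2*(-180*y - 40) + x*(20 - 180*y) + 360*y + 40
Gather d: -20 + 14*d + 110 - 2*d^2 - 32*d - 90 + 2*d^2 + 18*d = 0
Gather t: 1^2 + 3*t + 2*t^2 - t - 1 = 2*t^2 + 2*t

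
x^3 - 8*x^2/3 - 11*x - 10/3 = (x - 5)*(x + 1/3)*(x + 2)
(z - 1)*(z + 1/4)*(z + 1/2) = z^3 - z^2/4 - 5*z/8 - 1/8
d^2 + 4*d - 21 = (d - 3)*(d + 7)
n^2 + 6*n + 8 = (n + 2)*(n + 4)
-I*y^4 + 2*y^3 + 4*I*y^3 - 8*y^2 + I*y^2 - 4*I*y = y*(y - 4)*(y + I)*(-I*y + 1)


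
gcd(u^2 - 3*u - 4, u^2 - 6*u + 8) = u - 4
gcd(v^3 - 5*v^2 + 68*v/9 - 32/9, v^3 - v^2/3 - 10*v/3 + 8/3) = v^2 - 7*v/3 + 4/3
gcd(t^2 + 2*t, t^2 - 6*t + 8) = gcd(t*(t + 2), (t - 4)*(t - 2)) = 1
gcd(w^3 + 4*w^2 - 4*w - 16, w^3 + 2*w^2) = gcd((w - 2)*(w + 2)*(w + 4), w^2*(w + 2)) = w + 2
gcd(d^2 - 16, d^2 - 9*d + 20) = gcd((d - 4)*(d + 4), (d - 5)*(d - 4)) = d - 4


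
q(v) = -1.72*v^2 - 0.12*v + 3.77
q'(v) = -3.44*v - 0.12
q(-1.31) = 0.98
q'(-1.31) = 4.39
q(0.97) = 2.04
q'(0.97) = -3.46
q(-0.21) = 3.72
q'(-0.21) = 0.60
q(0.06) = 3.76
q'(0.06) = -0.33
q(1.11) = 1.52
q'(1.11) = -3.94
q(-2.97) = -11.05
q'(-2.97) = 10.10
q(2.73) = -9.38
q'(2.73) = -9.51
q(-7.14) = -83.06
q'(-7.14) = 24.44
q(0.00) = 3.77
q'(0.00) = -0.12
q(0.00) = 3.77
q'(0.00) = -0.12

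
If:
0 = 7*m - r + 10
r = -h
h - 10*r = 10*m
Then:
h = -100/87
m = -110/87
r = 100/87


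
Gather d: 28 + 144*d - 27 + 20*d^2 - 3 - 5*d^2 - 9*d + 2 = 15*d^2 + 135*d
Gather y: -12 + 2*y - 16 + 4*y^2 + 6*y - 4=4*y^2 + 8*y - 32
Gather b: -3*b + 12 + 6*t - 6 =-3*b + 6*t + 6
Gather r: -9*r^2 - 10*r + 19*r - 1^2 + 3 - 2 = -9*r^2 + 9*r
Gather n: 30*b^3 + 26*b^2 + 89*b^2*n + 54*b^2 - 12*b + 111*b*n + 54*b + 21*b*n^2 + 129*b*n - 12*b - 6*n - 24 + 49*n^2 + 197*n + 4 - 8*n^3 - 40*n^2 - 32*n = 30*b^3 + 80*b^2 + 30*b - 8*n^3 + n^2*(21*b + 9) + n*(89*b^2 + 240*b + 159) - 20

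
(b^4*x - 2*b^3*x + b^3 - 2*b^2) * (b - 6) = b^5*x - 8*b^4*x + b^4 + 12*b^3*x - 8*b^3 + 12*b^2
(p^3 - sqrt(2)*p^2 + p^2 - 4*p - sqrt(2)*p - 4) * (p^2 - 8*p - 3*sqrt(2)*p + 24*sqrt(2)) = p^5 - 7*p^4 - 4*sqrt(2)*p^4 - 6*p^3 + 28*sqrt(2)*p^3 - 14*p^2 + 44*sqrt(2)*p^2 - 84*sqrt(2)*p - 16*p - 96*sqrt(2)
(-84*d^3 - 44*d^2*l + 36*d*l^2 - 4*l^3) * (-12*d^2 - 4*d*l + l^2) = 1008*d^5 + 864*d^4*l - 340*d^3*l^2 - 140*d^2*l^3 + 52*d*l^4 - 4*l^5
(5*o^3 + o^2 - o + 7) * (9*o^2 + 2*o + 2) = 45*o^5 + 19*o^4 + 3*o^3 + 63*o^2 + 12*o + 14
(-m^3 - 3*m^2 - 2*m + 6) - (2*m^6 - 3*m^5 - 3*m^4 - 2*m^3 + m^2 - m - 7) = -2*m^6 + 3*m^5 + 3*m^4 + m^3 - 4*m^2 - m + 13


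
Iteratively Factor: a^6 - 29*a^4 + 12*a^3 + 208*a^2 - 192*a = (a - 4)*(a^5 + 4*a^4 - 13*a^3 - 40*a^2 + 48*a) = (a - 4)*(a - 1)*(a^4 + 5*a^3 - 8*a^2 - 48*a) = a*(a - 4)*(a - 1)*(a^3 + 5*a^2 - 8*a - 48) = a*(a - 4)*(a - 1)*(a + 4)*(a^2 + a - 12) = a*(a - 4)*(a - 3)*(a - 1)*(a + 4)*(a + 4)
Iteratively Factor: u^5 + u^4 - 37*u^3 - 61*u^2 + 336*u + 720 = (u + 4)*(u^4 - 3*u^3 - 25*u^2 + 39*u + 180) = (u - 4)*(u + 4)*(u^3 + u^2 - 21*u - 45) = (u - 4)*(u + 3)*(u + 4)*(u^2 - 2*u - 15) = (u - 5)*(u - 4)*(u + 3)*(u + 4)*(u + 3)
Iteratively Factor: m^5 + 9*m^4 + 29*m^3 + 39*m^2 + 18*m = (m + 1)*(m^4 + 8*m^3 + 21*m^2 + 18*m) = m*(m + 1)*(m^3 + 8*m^2 + 21*m + 18) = m*(m + 1)*(m + 3)*(m^2 + 5*m + 6) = m*(m + 1)*(m + 2)*(m + 3)*(m + 3)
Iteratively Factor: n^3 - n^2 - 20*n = (n - 5)*(n^2 + 4*n) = (n - 5)*(n + 4)*(n)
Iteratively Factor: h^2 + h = (h + 1)*(h)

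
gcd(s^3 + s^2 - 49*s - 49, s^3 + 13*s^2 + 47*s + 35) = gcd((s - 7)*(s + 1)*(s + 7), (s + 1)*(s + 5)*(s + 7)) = s^2 + 8*s + 7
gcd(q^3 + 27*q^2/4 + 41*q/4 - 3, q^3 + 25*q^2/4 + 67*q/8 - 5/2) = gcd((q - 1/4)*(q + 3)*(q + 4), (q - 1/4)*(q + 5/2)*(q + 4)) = q^2 + 15*q/4 - 1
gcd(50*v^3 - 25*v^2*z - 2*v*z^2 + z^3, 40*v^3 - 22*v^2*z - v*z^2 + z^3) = -10*v^2 + 3*v*z + z^2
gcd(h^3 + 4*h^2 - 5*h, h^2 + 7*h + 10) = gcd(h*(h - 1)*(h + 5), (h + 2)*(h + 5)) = h + 5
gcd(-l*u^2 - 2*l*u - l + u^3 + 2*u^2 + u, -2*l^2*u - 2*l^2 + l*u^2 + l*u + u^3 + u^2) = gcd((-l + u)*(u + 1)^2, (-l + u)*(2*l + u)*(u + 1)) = -l*u - l + u^2 + u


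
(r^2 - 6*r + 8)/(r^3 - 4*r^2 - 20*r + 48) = (r - 4)/(r^2 - 2*r - 24)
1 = 1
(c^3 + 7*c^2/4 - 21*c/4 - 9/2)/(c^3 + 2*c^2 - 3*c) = (4*c^2 - 5*c - 6)/(4*c*(c - 1))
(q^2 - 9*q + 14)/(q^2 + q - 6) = (q - 7)/(q + 3)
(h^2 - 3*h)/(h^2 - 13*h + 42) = h*(h - 3)/(h^2 - 13*h + 42)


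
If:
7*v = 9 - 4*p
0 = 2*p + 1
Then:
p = -1/2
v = 11/7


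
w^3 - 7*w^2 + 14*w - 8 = (w - 4)*(w - 2)*(w - 1)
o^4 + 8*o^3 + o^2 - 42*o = o*(o - 2)*(o + 3)*(o + 7)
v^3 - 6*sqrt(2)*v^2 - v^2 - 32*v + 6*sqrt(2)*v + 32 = (v - 1)*(v - 8*sqrt(2))*(v + 2*sqrt(2))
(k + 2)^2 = k^2 + 4*k + 4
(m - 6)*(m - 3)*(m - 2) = m^3 - 11*m^2 + 36*m - 36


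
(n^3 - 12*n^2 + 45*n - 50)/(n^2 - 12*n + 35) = (n^2 - 7*n + 10)/(n - 7)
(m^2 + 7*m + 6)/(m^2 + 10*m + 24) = (m + 1)/(m + 4)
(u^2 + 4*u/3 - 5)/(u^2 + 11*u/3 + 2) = (3*u - 5)/(3*u + 2)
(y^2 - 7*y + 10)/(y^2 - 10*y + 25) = (y - 2)/(y - 5)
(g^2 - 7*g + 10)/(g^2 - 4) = (g - 5)/(g + 2)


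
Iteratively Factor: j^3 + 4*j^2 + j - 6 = (j + 2)*(j^2 + 2*j - 3) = (j + 2)*(j + 3)*(j - 1)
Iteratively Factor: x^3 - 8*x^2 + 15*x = (x - 3)*(x^2 - 5*x) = x*(x - 3)*(x - 5)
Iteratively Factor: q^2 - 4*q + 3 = (q - 1)*(q - 3)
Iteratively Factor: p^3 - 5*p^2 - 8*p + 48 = (p - 4)*(p^2 - p - 12) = (p - 4)*(p + 3)*(p - 4)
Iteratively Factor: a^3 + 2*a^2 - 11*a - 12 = (a + 4)*(a^2 - 2*a - 3) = (a - 3)*(a + 4)*(a + 1)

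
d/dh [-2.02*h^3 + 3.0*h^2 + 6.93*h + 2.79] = -6.06*h^2 + 6.0*h + 6.93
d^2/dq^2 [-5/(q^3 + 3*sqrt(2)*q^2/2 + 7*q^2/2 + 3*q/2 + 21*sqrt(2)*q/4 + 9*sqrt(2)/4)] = 40*(2*(6*q + 3*sqrt(2) + 7)*(4*q^3 + 6*sqrt(2)*q^2 + 14*q^2 + 6*q + 21*sqrt(2)*q + 9*sqrt(2)) - (12*q^2 + 12*sqrt(2)*q + 28*q + 6 + 21*sqrt(2))^2)/(4*q^3 + 6*sqrt(2)*q^2 + 14*q^2 + 6*q + 21*sqrt(2)*q + 9*sqrt(2))^3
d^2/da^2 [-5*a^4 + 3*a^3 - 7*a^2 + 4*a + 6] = -60*a^2 + 18*a - 14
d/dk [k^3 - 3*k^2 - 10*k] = 3*k^2 - 6*k - 10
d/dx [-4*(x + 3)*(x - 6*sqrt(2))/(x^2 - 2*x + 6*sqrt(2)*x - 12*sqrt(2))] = 4*(-12*sqrt(2)*x^2 + 5*x^2 - 12*sqrt(2)*x - 360 + 72*sqrt(2))/(x^4 - 4*x^3 + 12*sqrt(2)*x^3 - 48*sqrt(2)*x^2 + 76*x^2 - 288*x + 48*sqrt(2)*x + 288)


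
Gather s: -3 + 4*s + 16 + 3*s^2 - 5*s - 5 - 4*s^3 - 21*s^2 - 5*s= -4*s^3 - 18*s^2 - 6*s + 8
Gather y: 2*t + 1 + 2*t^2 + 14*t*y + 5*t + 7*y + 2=2*t^2 + 7*t + y*(14*t + 7) + 3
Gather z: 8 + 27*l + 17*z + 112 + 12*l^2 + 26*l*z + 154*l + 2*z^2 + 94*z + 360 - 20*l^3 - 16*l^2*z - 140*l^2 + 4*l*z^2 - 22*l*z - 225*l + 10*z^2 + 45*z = -20*l^3 - 128*l^2 - 44*l + z^2*(4*l + 12) + z*(-16*l^2 + 4*l + 156) + 480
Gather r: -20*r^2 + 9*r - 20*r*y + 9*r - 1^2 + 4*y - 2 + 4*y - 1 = -20*r^2 + r*(18 - 20*y) + 8*y - 4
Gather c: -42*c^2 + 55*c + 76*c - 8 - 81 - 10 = -42*c^2 + 131*c - 99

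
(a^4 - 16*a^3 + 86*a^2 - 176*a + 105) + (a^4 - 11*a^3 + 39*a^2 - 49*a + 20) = 2*a^4 - 27*a^3 + 125*a^2 - 225*a + 125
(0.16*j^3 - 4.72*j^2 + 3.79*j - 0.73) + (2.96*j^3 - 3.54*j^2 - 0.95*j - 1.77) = 3.12*j^3 - 8.26*j^2 + 2.84*j - 2.5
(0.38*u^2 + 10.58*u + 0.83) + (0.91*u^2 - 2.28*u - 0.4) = 1.29*u^2 + 8.3*u + 0.43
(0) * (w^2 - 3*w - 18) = 0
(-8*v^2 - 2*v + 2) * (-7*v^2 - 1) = 56*v^4 + 14*v^3 - 6*v^2 + 2*v - 2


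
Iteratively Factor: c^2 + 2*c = (c + 2)*(c)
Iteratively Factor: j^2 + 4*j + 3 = (j + 3)*(j + 1)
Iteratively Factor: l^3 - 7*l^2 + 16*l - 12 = (l - 2)*(l^2 - 5*l + 6) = (l - 2)^2*(l - 3)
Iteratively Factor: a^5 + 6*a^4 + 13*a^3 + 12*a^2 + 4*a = (a)*(a^4 + 6*a^3 + 13*a^2 + 12*a + 4) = a*(a + 2)*(a^3 + 4*a^2 + 5*a + 2) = a*(a + 2)^2*(a^2 + 2*a + 1) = a*(a + 1)*(a + 2)^2*(a + 1)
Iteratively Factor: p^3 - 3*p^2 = (p - 3)*(p^2) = p*(p - 3)*(p)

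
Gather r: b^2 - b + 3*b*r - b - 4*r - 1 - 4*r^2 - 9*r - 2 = b^2 - 2*b - 4*r^2 + r*(3*b - 13) - 3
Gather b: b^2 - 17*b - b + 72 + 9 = b^2 - 18*b + 81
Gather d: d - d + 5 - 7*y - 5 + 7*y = 0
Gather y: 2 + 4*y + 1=4*y + 3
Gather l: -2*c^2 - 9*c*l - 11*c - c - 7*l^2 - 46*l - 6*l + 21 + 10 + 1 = -2*c^2 - 12*c - 7*l^2 + l*(-9*c - 52) + 32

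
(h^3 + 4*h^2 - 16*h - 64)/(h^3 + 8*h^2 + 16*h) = (h - 4)/h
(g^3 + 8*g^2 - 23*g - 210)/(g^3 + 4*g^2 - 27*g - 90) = (g + 7)/(g + 3)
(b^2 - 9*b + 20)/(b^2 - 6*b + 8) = (b - 5)/(b - 2)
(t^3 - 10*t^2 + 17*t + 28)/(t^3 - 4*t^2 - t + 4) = (t - 7)/(t - 1)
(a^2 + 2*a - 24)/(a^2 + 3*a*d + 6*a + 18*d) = (a - 4)/(a + 3*d)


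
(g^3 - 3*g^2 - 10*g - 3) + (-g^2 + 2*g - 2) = g^3 - 4*g^2 - 8*g - 5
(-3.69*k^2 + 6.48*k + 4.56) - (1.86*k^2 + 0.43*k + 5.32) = -5.55*k^2 + 6.05*k - 0.760000000000001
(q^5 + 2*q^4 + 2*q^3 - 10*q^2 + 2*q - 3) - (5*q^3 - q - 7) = q^5 + 2*q^4 - 3*q^3 - 10*q^2 + 3*q + 4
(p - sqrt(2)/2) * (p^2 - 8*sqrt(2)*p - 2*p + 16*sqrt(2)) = p^3 - 17*sqrt(2)*p^2/2 - 2*p^2 + 8*p + 17*sqrt(2)*p - 16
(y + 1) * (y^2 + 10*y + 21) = y^3 + 11*y^2 + 31*y + 21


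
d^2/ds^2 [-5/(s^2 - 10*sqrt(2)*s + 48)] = 10*(s^2 - 10*sqrt(2)*s - 4*(s - 5*sqrt(2))^2 + 48)/(s^2 - 10*sqrt(2)*s + 48)^3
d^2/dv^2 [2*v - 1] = 0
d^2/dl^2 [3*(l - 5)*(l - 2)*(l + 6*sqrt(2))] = 18*l - 42 + 36*sqrt(2)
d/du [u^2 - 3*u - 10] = 2*u - 3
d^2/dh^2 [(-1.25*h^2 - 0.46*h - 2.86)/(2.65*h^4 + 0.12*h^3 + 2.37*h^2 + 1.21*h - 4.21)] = (-52.66875*h^8 - 41.1492*h^7 - 388.36223*h^6 + 3.439176*h^5 - 649.355352*h^4 - 159.042018*h^3 - 559.39017*h^2 - 85.417416*h - 114.443918)/(18.609625*h^12 + 2.5281*h^11 + 50.044455*h^10 + 30.015363*h^9 - 41.628756*h^8 + 39.638106*h^7 - 131.81091*h^6 - 67.263711*h^5 + 76.707147*h^4 - 64.285865*h^3 + 107.526768*h^2 + 64.338483*h - 74.618461)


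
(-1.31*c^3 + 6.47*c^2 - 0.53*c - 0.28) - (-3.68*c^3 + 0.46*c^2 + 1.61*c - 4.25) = 2.37*c^3 + 6.01*c^2 - 2.14*c + 3.97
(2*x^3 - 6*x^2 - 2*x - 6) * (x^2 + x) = 2*x^5 - 4*x^4 - 8*x^3 - 8*x^2 - 6*x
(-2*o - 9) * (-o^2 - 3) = 2*o^3 + 9*o^2 + 6*o + 27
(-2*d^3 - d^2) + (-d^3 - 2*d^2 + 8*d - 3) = -3*d^3 - 3*d^2 + 8*d - 3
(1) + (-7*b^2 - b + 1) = -7*b^2 - b + 2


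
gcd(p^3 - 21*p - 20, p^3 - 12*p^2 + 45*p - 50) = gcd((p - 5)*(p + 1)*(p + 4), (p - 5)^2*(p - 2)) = p - 5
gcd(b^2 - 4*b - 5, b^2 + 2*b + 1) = b + 1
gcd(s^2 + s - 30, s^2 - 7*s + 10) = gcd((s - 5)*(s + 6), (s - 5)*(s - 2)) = s - 5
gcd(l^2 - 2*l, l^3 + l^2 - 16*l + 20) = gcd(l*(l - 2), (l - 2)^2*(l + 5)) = l - 2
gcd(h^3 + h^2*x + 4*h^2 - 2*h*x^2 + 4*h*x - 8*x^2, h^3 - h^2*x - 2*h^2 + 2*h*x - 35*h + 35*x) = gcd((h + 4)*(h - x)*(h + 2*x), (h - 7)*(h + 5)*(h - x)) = -h + x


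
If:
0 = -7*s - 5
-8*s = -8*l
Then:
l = -5/7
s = -5/7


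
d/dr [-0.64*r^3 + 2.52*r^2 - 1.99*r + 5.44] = -1.92*r^2 + 5.04*r - 1.99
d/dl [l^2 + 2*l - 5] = 2*l + 2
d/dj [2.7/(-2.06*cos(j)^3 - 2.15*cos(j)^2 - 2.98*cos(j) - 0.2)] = (16.686*sin(j)^2 - 11.61*cos(j) - 24.732)*sin(j)/(2.06*cos(j)^3 + 2.15*cos(j)^2 + 2.98*cos(j) + 0.2)^2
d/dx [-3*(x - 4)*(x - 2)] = 18 - 6*x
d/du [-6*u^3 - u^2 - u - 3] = -18*u^2 - 2*u - 1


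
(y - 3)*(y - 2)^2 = y^3 - 7*y^2 + 16*y - 12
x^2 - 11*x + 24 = (x - 8)*(x - 3)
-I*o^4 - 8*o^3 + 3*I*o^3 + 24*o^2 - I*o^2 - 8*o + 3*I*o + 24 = (o - 3)*(o - 8*I)*(o - I)*(-I*o + 1)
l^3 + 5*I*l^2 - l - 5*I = (l - 1)*(l + 1)*(l + 5*I)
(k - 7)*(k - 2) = k^2 - 9*k + 14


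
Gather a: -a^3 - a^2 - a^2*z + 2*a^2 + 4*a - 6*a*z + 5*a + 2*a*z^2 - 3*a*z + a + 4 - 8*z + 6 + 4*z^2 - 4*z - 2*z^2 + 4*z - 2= -a^3 + a^2*(1 - z) + a*(2*z^2 - 9*z + 10) + 2*z^2 - 8*z + 8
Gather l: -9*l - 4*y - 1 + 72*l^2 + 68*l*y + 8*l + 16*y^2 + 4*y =72*l^2 + l*(68*y - 1) + 16*y^2 - 1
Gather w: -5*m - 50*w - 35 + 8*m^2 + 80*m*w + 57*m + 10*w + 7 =8*m^2 + 52*m + w*(80*m - 40) - 28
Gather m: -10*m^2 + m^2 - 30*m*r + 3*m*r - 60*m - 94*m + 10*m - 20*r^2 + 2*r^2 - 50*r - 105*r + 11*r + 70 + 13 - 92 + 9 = -9*m^2 + m*(-27*r - 144) - 18*r^2 - 144*r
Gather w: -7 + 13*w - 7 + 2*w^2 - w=2*w^2 + 12*w - 14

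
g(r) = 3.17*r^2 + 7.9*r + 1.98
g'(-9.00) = -49.16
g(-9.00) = 187.65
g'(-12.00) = -68.18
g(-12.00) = 363.66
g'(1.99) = 20.52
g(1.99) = 30.25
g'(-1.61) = -2.31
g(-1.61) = -2.52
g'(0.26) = 9.55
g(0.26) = 4.25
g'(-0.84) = 2.57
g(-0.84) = -2.42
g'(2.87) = 26.10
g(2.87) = 50.76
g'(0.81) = 13.04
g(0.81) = 10.46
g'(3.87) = 32.44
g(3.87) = 80.03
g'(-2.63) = -8.77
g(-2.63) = 3.13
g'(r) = 6.34*r + 7.9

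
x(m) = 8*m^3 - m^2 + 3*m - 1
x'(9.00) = 1929.00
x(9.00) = 5777.00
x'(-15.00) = 5433.00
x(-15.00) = -27271.00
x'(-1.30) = 46.16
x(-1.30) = -24.17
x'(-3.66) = 331.81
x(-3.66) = -417.60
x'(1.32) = 42.18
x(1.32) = 19.62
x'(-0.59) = 12.53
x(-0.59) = -4.76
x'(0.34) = 5.09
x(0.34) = 0.22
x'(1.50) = 54.00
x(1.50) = 28.25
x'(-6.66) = 1080.85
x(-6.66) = -2428.60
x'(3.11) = 228.91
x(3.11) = 239.30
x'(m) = 24*m^2 - 2*m + 3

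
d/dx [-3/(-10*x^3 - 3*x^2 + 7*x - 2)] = 3*(-30*x^2 - 6*x + 7)/(10*x^3 + 3*x^2 - 7*x + 2)^2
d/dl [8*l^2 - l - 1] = 16*l - 1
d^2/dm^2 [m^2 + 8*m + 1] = 2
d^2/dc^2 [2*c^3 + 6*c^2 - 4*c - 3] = 12*c + 12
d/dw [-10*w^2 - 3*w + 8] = -20*w - 3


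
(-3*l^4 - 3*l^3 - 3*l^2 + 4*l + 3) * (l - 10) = -3*l^5 + 27*l^4 + 27*l^3 + 34*l^2 - 37*l - 30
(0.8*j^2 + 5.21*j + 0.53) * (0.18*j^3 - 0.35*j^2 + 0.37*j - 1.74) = 0.144*j^5 + 0.6578*j^4 - 1.4321*j^3 + 0.3502*j^2 - 8.8693*j - 0.9222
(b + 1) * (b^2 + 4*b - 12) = b^3 + 5*b^2 - 8*b - 12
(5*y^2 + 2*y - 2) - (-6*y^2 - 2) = 11*y^2 + 2*y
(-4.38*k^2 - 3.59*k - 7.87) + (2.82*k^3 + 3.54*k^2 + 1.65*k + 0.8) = 2.82*k^3 - 0.84*k^2 - 1.94*k - 7.07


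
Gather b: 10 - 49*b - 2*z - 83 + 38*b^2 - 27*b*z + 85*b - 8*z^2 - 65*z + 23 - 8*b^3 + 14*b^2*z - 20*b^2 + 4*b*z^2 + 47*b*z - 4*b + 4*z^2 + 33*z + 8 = -8*b^3 + b^2*(14*z + 18) + b*(4*z^2 + 20*z + 32) - 4*z^2 - 34*z - 42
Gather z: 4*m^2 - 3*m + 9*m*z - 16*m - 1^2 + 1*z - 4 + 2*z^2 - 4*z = 4*m^2 - 19*m + 2*z^2 + z*(9*m - 3) - 5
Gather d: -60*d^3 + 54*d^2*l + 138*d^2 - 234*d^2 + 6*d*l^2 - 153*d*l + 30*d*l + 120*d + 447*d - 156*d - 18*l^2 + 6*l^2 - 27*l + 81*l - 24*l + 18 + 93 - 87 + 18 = -60*d^3 + d^2*(54*l - 96) + d*(6*l^2 - 123*l + 411) - 12*l^2 + 30*l + 42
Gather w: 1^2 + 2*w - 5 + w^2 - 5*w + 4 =w^2 - 3*w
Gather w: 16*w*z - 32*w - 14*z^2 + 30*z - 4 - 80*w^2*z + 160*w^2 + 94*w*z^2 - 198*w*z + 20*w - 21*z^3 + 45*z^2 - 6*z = w^2*(160 - 80*z) + w*(94*z^2 - 182*z - 12) - 21*z^3 + 31*z^2 + 24*z - 4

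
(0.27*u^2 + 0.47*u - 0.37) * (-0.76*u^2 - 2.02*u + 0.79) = -0.2052*u^4 - 0.9026*u^3 - 0.4549*u^2 + 1.1187*u - 0.2923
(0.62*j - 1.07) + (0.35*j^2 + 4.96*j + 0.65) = 0.35*j^2 + 5.58*j - 0.42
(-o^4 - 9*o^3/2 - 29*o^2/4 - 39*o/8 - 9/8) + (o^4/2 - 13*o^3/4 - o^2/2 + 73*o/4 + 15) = -o^4/2 - 31*o^3/4 - 31*o^2/4 + 107*o/8 + 111/8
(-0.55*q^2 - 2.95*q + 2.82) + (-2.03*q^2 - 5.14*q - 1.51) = -2.58*q^2 - 8.09*q + 1.31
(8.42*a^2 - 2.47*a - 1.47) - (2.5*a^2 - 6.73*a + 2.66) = 5.92*a^2 + 4.26*a - 4.13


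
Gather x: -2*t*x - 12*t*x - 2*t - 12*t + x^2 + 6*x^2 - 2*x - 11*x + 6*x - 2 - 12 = -14*t + 7*x^2 + x*(-14*t - 7) - 14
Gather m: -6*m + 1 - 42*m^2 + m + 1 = -42*m^2 - 5*m + 2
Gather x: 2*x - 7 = 2*x - 7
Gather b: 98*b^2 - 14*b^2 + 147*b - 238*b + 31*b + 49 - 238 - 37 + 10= 84*b^2 - 60*b - 216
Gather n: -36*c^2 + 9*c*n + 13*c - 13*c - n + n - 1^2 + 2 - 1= -36*c^2 + 9*c*n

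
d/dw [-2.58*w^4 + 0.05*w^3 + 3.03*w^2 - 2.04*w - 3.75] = -10.32*w^3 + 0.15*w^2 + 6.06*w - 2.04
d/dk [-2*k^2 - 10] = -4*k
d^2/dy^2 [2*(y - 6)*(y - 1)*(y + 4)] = 12*y - 12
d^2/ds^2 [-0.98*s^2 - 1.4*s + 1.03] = -1.96000000000000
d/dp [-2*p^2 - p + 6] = -4*p - 1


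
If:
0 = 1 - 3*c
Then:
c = 1/3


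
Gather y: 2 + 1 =3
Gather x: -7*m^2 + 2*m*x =-7*m^2 + 2*m*x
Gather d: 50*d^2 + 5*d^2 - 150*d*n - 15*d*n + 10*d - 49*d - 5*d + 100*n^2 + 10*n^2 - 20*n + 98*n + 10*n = 55*d^2 + d*(-165*n - 44) + 110*n^2 + 88*n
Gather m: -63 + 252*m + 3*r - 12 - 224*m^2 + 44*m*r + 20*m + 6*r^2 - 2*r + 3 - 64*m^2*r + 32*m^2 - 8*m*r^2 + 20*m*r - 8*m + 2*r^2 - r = m^2*(-64*r - 192) + m*(-8*r^2 + 64*r + 264) + 8*r^2 - 72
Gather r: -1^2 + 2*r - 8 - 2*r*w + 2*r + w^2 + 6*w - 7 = r*(4 - 2*w) + w^2 + 6*w - 16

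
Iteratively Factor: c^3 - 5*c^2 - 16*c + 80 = (c - 4)*(c^2 - c - 20) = (c - 4)*(c + 4)*(c - 5)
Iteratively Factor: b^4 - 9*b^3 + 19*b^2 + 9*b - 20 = (b - 1)*(b^3 - 8*b^2 + 11*b + 20) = (b - 5)*(b - 1)*(b^2 - 3*b - 4) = (b - 5)*(b - 4)*(b - 1)*(b + 1)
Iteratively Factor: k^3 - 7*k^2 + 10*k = (k)*(k^2 - 7*k + 10) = k*(k - 2)*(k - 5)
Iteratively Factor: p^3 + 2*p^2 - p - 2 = (p + 2)*(p^2 - 1) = (p + 1)*(p + 2)*(p - 1)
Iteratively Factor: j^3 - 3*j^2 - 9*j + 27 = (j + 3)*(j^2 - 6*j + 9) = (j - 3)*(j + 3)*(j - 3)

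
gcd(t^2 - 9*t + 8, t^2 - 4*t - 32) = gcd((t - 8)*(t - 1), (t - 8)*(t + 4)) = t - 8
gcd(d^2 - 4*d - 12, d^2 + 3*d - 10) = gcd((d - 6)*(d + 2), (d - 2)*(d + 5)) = 1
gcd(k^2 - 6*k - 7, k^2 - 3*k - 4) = k + 1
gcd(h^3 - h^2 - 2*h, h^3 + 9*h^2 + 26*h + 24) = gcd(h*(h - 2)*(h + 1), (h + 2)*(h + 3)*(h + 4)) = 1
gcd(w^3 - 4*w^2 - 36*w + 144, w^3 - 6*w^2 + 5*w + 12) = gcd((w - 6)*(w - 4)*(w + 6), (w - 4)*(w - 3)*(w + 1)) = w - 4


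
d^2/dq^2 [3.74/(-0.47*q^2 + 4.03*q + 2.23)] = (-1.652332*q^2 + 14.167868*q + 3.74*(0.94*q - 4.03)*(1.88*q - 8.06) + 7.839788)/(-0.47*q^2 + 4.03*q + 2.23)^3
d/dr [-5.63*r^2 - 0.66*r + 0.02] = -11.26*r - 0.66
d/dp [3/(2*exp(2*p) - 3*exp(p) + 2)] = (9 - 12*exp(p))*exp(p)/(2*exp(2*p) - 3*exp(p) + 2)^2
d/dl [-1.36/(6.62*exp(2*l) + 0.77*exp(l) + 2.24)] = (18.0064*exp(l) + 1.0472)*exp(l)/(6.62*exp(2*l) + 0.77*exp(l) + 2.24)^2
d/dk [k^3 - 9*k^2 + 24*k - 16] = 3*k^2 - 18*k + 24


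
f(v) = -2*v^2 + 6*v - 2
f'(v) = 6 - 4*v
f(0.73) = 1.31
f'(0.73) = 3.08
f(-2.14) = -24.00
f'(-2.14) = 14.56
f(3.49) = -5.42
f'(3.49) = -7.96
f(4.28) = -12.96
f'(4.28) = -11.12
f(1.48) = 2.50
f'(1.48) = 0.08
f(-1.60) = -16.72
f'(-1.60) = 12.40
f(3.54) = -5.82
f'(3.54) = -8.16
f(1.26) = 2.38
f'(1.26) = 0.96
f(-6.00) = -110.00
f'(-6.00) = 30.00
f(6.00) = -38.00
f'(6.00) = -18.00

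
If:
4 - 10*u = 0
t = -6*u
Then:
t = -12/5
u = 2/5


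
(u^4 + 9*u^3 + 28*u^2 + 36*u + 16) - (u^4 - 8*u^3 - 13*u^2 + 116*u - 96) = 17*u^3 + 41*u^2 - 80*u + 112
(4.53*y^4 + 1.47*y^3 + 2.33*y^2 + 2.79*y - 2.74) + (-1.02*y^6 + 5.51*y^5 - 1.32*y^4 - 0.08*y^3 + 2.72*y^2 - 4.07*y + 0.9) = -1.02*y^6 + 5.51*y^5 + 3.21*y^4 + 1.39*y^3 + 5.05*y^2 - 1.28*y - 1.84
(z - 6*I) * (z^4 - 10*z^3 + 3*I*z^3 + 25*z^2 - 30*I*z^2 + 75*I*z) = z^5 - 10*z^4 - 3*I*z^4 + 43*z^3 + 30*I*z^3 - 180*z^2 - 75*I*z^2 + 450*z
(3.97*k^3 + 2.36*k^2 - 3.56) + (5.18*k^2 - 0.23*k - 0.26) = 3.97*k^3 + 7.54*k^2 - 0.23*k - 3.82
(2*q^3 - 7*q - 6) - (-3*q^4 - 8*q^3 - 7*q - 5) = 3*q^4 + 10*q^3 - 1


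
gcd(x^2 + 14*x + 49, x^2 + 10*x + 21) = x + 7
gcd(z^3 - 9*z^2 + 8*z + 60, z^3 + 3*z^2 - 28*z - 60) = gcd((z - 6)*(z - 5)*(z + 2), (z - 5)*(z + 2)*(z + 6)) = z^2 - 3*z - 10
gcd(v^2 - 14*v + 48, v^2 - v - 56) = v - 8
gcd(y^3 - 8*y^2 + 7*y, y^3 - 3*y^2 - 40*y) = y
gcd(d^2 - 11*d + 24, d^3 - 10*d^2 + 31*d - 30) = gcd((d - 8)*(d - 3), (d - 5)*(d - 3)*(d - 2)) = d - 3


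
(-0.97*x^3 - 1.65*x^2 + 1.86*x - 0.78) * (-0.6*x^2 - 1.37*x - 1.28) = 0.582*x^5 + 2.3189*x^4 + 2.3861*x^3 + 0.0317999999999996*x^2 - 1.3122*x + 0.9984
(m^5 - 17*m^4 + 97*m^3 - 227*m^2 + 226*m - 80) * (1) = m^5 - 17*m^4 + 97*m^3 - 227*m^2 + 226*m - 80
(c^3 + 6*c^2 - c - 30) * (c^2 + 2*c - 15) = c^5 + 8*c^4 - 4*c^3 - 122*c^2 - 45*c + 450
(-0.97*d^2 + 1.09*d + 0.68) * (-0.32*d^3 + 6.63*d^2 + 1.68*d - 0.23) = 0.3104*d^5 - 6.7799*d^4 + 5.3795*d^3 + 6.5627*d^2 + 0.8917*d - 0.1564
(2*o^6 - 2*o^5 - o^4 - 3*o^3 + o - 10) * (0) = 0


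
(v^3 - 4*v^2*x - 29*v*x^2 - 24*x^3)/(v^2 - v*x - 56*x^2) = (v^2 + 4*v*x + 3*x^2)/(v + 7*x)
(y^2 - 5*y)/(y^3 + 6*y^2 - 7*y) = (y - 5)/(y^2 + 6*y - 7)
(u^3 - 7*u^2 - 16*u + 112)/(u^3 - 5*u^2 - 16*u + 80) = (u - 7)/(u - 5)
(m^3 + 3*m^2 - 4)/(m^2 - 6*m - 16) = (m^2 + m - 2)/(m - 8)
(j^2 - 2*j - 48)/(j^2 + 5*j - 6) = (j - 8)/(j - 1)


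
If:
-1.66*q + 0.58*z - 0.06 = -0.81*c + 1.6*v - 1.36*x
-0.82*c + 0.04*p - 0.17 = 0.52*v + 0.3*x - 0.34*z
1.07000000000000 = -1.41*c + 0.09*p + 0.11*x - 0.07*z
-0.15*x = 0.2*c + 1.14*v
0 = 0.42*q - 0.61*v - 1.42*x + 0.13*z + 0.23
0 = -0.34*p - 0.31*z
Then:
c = -0.65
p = 1.21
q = -1.33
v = 0.17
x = -0.42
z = -1.32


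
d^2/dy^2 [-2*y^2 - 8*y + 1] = -4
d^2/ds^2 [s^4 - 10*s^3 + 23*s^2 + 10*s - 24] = 12*s^2 - 60*s + 46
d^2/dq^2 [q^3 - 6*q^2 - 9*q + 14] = 6*q - 12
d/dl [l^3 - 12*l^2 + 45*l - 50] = 3*l^2 - 24*l + 45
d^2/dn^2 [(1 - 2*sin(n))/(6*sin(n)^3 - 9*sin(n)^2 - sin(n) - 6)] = (-288*sin(n)^7 + 648*sin(n)^6 - 372*sin(n)^5 - 1686*sin(n)^4 + 2211*sin(n)^3 + 211*sin(n)^2 - 996*sin(n) + 82)/(-6*sin(n)^3 + 9*sin(n)^2 + sin(n) + 6)^3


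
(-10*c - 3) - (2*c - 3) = -12*c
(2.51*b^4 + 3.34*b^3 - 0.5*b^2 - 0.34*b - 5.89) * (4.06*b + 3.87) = 10.1906*b^5 + 23.2741*b^4 + 10.8958*b^3 - 3.3154*b^2 - 25.2292*b - 22.7943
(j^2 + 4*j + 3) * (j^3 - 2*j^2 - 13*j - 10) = j^5 + 2*j^4 - 18*j^3 - 68*j^2 - 79*j - 30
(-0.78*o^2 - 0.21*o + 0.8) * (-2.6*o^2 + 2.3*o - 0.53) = 2.028*o^4 - 1.248*o^3 - 2.1496*o^2 + 1.9513*o - 0.424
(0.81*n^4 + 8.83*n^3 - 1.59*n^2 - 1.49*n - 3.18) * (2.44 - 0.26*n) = -0.2106*n^5 - 0.3194*n^4 + 21.9586*n^3 - 3.4922*n^2 - 2.8088*n - 7.7592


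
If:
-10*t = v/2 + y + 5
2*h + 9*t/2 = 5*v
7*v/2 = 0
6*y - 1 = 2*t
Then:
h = 9/8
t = -1/2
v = 0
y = 0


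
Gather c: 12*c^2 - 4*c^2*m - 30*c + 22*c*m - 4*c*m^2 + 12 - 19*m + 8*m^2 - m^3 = c^2*(12 - 4*m) + c*(-4*m^2 + 22*m - 30) - m^3 + 8*m^2 - 19*m + 12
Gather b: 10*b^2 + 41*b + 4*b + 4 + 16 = 10*b^2 + 45*b + 20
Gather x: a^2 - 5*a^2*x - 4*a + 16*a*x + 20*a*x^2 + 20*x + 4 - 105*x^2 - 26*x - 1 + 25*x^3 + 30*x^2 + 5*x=a^2 - 4*a + 25*x^3 + x^2*(20*a - 75) + x*(-5*a^2 + 16*a - 1) + 3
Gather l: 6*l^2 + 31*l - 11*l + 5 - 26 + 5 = 6*l^2 + 20*l - 16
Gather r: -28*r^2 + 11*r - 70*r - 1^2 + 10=-28*r^2 - 59*r + 9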